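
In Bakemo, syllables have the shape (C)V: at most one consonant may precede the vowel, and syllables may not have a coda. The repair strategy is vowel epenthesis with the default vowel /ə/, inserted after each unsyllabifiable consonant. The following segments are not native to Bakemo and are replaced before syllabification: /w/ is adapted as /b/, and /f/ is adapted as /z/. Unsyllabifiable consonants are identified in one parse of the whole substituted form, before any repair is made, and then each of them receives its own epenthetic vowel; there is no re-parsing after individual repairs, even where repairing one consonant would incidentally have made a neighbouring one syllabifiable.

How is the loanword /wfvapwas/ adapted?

Substitution: /w/ → /b/, /f/ → /z/, giving /bzvapbas/.
The consonants /b/, /z/, /p/, /s/ cannot be parsed into a legal (C)V syllable (no codas are permitted; onsets are limited to one consonant).
Each unlicensed consonant becomes the onset of a new syllable: /b/ → /bə/, /z/ → /zə/, /p/ → /pə/, /s/ → /sə/.

bəzəvapəbasə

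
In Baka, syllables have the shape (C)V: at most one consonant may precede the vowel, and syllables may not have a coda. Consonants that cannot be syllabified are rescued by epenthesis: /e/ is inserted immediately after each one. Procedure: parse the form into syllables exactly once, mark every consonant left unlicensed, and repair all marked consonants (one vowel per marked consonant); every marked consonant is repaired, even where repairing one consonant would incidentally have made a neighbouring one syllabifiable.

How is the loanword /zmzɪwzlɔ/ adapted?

zemezɪwezelɔ

Syllabifying with onset maximization leaves /z/, /m/, /w/, /z/ stranded (no codas are permitted; onsets are limited to one consonant).
Epenthesis after each stranded consonant: /z/ → /ze/, /m/ → /me/, /w/ → /we/, /z/ → /ze/.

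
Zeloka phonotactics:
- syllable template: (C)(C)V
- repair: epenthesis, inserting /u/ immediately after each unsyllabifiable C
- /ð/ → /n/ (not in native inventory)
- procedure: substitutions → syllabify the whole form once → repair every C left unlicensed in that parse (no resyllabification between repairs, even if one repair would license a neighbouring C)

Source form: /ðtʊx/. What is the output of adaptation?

ntʊxu

Substitution: /ð/ → /n/, giving /ntʊx/.
The consonants /x/ cannot be parsed into a legal (C)(C)V syllable (no codas are permitted; onsets may contain at most 2 consonants).
Inserting the epenthetic vowel yields /x/ → /xu/.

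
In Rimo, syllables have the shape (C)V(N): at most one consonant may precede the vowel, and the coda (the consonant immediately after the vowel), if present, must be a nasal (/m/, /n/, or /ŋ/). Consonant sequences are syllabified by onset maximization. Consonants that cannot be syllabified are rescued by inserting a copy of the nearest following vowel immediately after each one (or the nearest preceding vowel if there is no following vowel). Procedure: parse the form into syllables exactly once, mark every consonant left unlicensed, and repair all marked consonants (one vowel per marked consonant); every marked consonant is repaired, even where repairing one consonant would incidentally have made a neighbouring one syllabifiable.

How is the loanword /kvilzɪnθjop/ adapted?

kivilɪzɪnθojopo

The consonants /k/, /l/, /θ/, /p/ cannot be parsed into a legal (C)V(N) syllable (only a nasal (/m/, /n/, or /ŋ/) is licensed in coda position; onsets are limited to one consonant).
Each unlicensed consonant becomes the onset of a new syllable: /k/ → /ki/, /l/ → /lɪ/, /θ/ → /θo/, /p/ → /po/.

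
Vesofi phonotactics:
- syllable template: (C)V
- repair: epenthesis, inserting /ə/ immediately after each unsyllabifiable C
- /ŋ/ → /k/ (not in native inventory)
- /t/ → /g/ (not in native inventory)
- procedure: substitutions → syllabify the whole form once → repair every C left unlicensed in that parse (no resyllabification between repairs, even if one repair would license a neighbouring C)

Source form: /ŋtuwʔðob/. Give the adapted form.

kəguwəʔəðobə

Substitution: /ŋ/ → /k/, /t/ → /g/, giving /kguwʔðob/.
The consonants /k/, /w/, /ʔ/, /b/ cannot be parsed into a legal (C)V syllable (no codas are permitted; onsets are limited to one consonant).
Inserting the epenthetic vowel yields /k/ → /kə/, /w/ → /wə/, /ʔ/ → /ʔə/, /b/ → /bə/.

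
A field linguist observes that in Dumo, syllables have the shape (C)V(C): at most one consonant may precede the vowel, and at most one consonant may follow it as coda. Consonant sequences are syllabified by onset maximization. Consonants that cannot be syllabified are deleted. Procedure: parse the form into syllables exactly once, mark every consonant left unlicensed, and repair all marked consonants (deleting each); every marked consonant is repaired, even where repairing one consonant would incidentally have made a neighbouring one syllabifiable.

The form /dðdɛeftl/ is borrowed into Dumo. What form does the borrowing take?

dɛef

Under (C)V(C), the unsyllabifiable consonants are /d/, /ð/, /t/, /l/ (at most one coda consonant is licensed; onsets are limited to one consonant).
Each unlicensed consonant is deleted: /d/, /ð/, /t/, /l/.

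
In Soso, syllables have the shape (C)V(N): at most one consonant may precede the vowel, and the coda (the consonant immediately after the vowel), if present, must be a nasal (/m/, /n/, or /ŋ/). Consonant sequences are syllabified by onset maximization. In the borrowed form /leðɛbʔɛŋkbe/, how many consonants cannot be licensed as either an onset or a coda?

2

Syllabifying with onset maximization leaves /b/, /k/ stranded (only a nasal (/m/, /n/, or /ŋ/) is licensed in coda position; onsets are limited to one consonant).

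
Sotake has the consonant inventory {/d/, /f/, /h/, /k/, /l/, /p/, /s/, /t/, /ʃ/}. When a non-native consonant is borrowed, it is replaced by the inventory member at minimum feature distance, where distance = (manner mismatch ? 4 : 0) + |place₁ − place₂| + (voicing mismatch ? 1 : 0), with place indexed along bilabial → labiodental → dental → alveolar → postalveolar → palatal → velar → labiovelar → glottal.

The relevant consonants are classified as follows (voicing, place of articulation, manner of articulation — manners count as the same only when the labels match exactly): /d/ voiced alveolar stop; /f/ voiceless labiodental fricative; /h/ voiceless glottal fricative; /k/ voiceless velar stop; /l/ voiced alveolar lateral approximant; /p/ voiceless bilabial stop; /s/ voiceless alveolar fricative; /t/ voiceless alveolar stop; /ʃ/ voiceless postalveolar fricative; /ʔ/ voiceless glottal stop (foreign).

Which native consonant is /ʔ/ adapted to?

/k/ is closest: same manner (stop), place distance 2 (glottal→velar), same voicing; total 2. Next closest is /h/ at distance 4.

k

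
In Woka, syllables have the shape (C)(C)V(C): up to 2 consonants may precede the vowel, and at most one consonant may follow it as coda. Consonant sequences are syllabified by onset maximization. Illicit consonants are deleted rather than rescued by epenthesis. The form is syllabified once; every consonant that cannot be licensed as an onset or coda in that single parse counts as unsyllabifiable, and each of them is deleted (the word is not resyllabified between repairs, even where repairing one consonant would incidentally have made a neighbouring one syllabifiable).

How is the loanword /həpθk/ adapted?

həp

Syllabifying with onset maximization leaves /θ/, /k/ stranded (at most one coda consonant is licensed; onsets may contain at most 2 consonants).
Each unlicensed consonant is deleted: /θ/, /k/.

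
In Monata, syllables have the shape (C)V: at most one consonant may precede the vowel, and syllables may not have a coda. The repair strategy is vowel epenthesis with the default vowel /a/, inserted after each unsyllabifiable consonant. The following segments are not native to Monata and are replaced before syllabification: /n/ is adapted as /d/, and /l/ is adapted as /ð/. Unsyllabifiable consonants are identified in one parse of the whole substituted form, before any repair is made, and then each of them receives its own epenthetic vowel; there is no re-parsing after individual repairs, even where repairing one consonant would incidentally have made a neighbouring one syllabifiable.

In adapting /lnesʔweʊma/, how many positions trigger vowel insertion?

After substitution the input is /ðdesʔweʊma/.
The unsyllabifiable consonants are /ð/, /s/, /ʔ/; each receives one epenthetic vowel.

3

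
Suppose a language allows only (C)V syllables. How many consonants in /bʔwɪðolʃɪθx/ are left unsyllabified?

Syllabifying with onset maximization leaves /b/, /ʔ/, /l/, /θ/, /x/ stranded (no codas are permitted; onsets are limited to one consonant).

5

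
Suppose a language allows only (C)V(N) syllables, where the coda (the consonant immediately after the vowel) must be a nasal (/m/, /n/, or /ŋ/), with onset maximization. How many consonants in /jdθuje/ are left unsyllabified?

Syllabifying with onset maximization leaves /j/, /d/ stranded (only a nasal (/m/, /n/, or /ŋ/) is licensed in coda position; onsets are limited to one consonant).

2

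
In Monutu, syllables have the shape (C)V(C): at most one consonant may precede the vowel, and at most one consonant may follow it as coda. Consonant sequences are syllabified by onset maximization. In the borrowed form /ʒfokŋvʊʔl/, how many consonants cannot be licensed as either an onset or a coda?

3

The consonants /ʒ/, /ŋ/, /l/ cannot be parsed into a legal (C)V(C) syllable (at most one coda consonant is licensed; onsets are limited to one consonant).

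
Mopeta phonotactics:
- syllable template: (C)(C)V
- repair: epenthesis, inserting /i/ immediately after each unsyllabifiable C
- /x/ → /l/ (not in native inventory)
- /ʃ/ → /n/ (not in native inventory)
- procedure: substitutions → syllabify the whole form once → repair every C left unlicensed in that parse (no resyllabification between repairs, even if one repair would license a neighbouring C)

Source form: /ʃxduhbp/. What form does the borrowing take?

nilduhibipi

Substitution: /ʃ/ → /n/, /x/ → /l/, giving /nlduhbp/.
The consonants /n/, /h/, /b/, /p/ cannot be parsed into a legal (C)(C)V syllable (no codas are permitted; onsets may contain at most 2 consonants).
Inserting the epenthetic vowel yields /n/ → /ni/, /h/ → /hi/, /b/ → /bi/, /p/ → /pi/.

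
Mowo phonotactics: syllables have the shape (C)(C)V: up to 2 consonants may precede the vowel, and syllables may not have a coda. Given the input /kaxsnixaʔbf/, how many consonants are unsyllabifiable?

4

The consonants /x/, /ʔ/, /b/, /f/ cannot be parsed into a legal (C)(C)V syllable (no codas are permitted; onsets may contain at most 2 consonants).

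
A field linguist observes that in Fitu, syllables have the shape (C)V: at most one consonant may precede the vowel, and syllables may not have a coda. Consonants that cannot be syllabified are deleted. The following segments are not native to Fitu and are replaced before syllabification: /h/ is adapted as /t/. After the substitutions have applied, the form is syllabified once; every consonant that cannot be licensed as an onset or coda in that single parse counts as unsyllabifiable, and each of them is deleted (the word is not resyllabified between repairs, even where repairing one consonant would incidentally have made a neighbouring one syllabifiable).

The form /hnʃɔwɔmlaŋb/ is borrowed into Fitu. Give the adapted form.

ʃɔwɔla

Substitution: /h/ → /t/, giving /tnʃɔwɔmlaŋb/.
The consonants /t/, /n/, /m/, /ŋ/, /b/ cannot be parsed into a legal (C)V syllable (no codas are permitted; onsets are limited to one consonant).
Deletion applies to /t/, /n/, /m/, /ŋ/, /b/.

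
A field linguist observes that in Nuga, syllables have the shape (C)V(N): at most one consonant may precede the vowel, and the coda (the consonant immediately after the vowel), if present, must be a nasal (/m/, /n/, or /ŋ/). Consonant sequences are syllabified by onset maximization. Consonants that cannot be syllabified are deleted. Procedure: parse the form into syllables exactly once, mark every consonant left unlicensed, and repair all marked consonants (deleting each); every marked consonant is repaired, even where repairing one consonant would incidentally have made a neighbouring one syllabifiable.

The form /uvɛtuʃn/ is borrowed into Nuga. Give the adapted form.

uvɛtu

The consonants /ʃ/, /n/ cannot be parsed into a legal (C)V(N) syllable (only a nasal (/m/, /n/, or /ŋ/) is licensed in coda position; onsets are limited to one consonant).
Deleting the stranded consonants removes /ʃ/, /n/.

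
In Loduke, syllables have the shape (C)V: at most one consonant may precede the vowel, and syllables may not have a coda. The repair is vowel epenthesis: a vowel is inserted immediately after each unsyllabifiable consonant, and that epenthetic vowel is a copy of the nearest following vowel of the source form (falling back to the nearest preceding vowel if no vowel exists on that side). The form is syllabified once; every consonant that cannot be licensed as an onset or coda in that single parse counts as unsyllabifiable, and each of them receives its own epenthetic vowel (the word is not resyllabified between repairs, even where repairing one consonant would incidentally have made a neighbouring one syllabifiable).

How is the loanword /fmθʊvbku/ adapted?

The consonants /f/, /m/, /v/, /b/ cannot be parsed into a legal (C)V syllable (no codas are permitted; onsets are limited to one consonant).
Inserting the epenthetic vowel yields /f/ → /fʊ/, /m/ → /mʊ/, /v/ → /vu/, /b/ → /bu/.

fʊmʊθʊvubuku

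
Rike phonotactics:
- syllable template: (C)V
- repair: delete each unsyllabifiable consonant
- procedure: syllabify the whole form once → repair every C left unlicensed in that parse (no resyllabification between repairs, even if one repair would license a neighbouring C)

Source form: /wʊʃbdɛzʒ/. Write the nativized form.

Under (C)V, the unsyllabifiable consonants are /ʃ/, /b/, /z/, /ʒ/ (no codas are permitted; onsets are limited to one consonant).
Each unlicensed consonant is deleted: /ʃ/, /b/, /z/, /ʒ/.

wʊdɛ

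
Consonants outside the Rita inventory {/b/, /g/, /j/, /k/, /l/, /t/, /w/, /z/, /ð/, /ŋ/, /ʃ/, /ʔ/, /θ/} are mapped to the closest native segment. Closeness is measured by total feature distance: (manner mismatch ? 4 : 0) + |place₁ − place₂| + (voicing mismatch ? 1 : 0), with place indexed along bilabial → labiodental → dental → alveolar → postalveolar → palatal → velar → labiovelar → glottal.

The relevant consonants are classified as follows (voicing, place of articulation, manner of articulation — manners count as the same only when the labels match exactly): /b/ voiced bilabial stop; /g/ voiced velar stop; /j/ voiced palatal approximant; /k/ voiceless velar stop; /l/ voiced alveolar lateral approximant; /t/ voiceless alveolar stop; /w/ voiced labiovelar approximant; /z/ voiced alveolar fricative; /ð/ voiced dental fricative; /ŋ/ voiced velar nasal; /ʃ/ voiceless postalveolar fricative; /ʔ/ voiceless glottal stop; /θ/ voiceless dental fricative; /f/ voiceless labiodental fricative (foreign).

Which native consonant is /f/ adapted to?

/θ/ is closest: same manner (fricative), place distance 1 (labiodental→dental), same voicing; total 1. Next closest is /ð/ at distance 2.

θ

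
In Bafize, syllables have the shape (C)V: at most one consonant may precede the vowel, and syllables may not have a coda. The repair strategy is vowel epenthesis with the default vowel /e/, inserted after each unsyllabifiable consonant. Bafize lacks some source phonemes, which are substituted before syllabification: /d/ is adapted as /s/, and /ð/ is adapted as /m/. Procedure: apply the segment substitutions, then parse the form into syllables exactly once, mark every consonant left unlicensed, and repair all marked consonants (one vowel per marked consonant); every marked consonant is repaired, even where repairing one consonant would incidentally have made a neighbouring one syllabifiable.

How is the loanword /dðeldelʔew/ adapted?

semeleseleʔewe

Substitution: /d/ → /s/, /ð/ → /m/, giving /smelselʔew/.
The consonants /s/, /l/, /l/, /w/ cannot be parsed into a legal (C)V syllable (no codas are permitted; onsets are limited to one consonant).
Epenthesis after each stranded consonant: /s/ → /se/, /l/ → /le/, /l/ → /le/, /w/ → /we/.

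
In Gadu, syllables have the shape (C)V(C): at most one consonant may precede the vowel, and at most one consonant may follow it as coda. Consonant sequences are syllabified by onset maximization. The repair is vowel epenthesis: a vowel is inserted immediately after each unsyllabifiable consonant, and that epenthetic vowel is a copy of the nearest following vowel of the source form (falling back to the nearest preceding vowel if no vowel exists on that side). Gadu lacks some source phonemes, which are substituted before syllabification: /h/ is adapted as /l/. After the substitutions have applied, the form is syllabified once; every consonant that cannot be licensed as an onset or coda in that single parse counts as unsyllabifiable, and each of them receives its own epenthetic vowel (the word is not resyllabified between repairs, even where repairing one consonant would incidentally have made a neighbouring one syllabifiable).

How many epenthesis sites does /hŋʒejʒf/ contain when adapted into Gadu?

4

After substitution the input is /lŋʒejʒf/.
The unsyllabifiable consonants are /l/, /ŋ/, /ʒ/, /f/; each receives one epenthetic vowel.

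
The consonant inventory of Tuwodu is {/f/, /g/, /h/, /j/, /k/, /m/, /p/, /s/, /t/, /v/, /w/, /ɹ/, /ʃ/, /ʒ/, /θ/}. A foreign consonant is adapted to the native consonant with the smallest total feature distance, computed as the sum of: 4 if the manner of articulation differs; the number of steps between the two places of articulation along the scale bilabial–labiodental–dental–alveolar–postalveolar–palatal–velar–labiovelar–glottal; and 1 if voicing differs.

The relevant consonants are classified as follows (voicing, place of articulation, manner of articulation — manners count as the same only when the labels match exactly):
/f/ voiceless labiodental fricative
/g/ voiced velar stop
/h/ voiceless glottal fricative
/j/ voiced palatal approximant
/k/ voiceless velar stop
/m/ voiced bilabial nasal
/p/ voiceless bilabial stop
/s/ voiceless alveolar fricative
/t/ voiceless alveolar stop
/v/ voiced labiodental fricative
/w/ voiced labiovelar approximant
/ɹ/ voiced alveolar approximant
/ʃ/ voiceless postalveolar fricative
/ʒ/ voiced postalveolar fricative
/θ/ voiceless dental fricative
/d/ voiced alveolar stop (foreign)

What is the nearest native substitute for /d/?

/t/ is closest: same manner (stop), place distance 0 (alveolar→alveolar), voicing differs (+1); total 1. Next closest is /g/ at distance 3.

t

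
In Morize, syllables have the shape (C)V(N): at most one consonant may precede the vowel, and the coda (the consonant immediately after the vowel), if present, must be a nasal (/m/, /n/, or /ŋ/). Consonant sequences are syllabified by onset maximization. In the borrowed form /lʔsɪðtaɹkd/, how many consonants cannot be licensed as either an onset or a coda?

6

Syllabifying with onset maximization leaves /l/, /ʔ/, /ð/, /ɹ/, /k/, /d/ stranded (only a nasal (/m/, /n/, or /ŋ/) is licensed in coda position; onsets are limited to one consonant).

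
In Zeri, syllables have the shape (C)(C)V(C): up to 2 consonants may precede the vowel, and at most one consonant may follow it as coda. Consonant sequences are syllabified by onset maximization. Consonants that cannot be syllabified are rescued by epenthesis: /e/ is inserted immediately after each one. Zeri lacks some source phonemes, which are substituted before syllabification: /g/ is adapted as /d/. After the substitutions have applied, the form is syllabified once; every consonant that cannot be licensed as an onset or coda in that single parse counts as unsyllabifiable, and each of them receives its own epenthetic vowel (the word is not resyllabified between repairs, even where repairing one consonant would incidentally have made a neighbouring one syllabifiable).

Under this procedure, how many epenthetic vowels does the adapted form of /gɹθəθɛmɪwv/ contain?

After substitution the input is /dɹθəθɛmɪwv/.
The unsyllabifiable consonants are /d/, /v/; each receives one epenthetic vowel.

2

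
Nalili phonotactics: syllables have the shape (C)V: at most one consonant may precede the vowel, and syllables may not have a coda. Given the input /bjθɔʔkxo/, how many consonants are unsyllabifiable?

Under (C)V, the unsyllabifiable consonants are /b/, /j/, /ʔ/, /k/ (no codas are permitted; onsets are limited to one consonant).

4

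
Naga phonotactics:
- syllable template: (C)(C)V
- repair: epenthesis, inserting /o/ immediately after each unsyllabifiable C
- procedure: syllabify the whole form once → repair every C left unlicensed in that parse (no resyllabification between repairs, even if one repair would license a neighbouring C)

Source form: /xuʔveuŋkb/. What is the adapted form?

xuʔveuŋokobo

Under (C)(C)V, the unsyllabifiable consonants are /ŋ/, /k/, /b/ (no codas are permitted; onsets may contain at most 2 consonants).
Inserting the epenthetic vowel yields /ŋ/ → /ŋo/, /k/ → /ko/, /b/ → /bo/.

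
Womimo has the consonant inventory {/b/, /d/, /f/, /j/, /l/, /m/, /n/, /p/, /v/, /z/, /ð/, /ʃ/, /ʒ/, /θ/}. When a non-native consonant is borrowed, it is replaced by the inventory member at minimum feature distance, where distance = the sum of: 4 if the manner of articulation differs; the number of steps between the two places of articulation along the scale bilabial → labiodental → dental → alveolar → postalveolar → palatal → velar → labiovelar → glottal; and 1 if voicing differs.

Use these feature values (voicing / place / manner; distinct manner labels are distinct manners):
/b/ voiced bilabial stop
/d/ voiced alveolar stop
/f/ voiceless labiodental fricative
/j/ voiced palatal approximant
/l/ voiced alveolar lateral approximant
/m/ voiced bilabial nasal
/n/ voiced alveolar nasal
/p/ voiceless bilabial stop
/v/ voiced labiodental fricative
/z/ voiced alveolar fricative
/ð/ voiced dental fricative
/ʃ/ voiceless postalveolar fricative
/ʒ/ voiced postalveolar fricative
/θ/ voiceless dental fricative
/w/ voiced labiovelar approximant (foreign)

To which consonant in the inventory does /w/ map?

/j/ is closest: same manner (approximant), place distance 2 (labiovelar→palatal), same voicing; total 2. Next closest is /ʒ/ at distance 7.

j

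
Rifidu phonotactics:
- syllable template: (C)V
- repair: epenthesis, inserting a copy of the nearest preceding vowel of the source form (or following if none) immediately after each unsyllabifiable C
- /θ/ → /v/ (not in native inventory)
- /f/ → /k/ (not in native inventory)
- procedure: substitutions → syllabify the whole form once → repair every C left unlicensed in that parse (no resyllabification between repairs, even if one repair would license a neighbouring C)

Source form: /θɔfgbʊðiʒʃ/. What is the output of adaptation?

Substitution: /θ/ → /v/, /f/ → /k/, giving /vɔkgbʊðiʒʃ/.
Under (C)V, the unsyllabifiable consonants are /k/, /g/, /ʒ/, /ʃ/ (no codas are permitted; onsets are limited to one consonant).
Each unlicensed consonant becomes the onset of a new syllable: /k/ → /kɔ/, /g/ → /gɔ/, /ʒ/ → /ʒi/, /ʃ/ → /ʃi/.

vɔkɔgɔbʊðiʒiʃi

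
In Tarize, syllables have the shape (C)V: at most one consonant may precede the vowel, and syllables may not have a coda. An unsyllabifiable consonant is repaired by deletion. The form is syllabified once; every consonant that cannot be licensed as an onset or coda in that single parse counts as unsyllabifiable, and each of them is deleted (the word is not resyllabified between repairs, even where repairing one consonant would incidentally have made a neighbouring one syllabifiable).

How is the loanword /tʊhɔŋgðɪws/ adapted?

tʊhɔðɪ

Under (C)V, the unsyllabifiable consonants are /ŋ/, /g/, /w/, /s/ (no codas are permitted; onsets are limited to one consonant).
Deleting the stranded consonants removes /ŋ/, /g/, /w/, /s/.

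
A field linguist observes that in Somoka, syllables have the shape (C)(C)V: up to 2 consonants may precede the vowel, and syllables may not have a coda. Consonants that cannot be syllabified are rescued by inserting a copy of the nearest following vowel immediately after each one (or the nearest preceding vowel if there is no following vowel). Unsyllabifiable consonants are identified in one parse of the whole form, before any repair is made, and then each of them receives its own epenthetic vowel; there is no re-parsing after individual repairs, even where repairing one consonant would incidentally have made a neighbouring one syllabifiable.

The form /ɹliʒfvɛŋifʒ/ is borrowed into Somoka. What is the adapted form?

The consonants /ʒ/, /f/, /ʒ/ cannot be parsed into a legal (C)(C)V syllable (no codas are permitted; onsets may contain at most 2 consonants).
Epenthesis after each stranded consonant: /ʒ/ → /ʒɛ/, /f/ → /fi/, /ʒ/ → /ʒi/.

ɹliʒɛfvɛŋifiʒi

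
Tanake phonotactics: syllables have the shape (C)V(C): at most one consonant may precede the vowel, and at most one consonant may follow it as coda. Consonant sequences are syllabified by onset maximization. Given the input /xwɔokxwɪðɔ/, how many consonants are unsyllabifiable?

Under (C)V(C), the unsyllabifiable consonants are /x/, /x/ (at most one coda consonant is licensed; onsets are limited to one consonant).

2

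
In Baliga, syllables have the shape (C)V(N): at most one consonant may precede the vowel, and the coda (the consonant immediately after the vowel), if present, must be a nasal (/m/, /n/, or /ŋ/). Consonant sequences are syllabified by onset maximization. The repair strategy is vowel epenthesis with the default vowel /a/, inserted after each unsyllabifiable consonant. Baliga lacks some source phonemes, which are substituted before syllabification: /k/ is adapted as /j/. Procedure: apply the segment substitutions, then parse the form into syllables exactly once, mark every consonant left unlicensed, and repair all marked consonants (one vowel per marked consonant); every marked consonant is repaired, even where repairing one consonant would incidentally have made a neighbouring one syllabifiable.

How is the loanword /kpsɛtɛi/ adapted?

japasɛtɛi

Substitution: /k/ → /j/, giving /jpsɛtɛi/.
The consonants /j/, /p/ cannot be parsed into a legal (C)V(N) syllable (only a nasal (/m/, /n/, or /ŋ/) is licensed in coda position; onsets are limited to one consonant).
Epenthesis after each stranded consonant: /j/ → /ja/, /p/ → /pa/.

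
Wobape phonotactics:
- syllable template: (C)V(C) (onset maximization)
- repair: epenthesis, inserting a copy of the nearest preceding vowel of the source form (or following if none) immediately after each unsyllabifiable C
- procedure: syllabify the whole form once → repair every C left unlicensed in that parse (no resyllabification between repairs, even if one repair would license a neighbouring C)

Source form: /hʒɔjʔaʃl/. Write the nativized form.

hɔʒɔjʔaʃla

The consonants /h/, /l/ cannot be parsed into a legal (C)V(C) syllable (at most one coda consonant is licensed; onsets are limited to one consonant).
Each unlicensed consonant becomes the onset of a new syllable: /h/ → /hɔ/, /l/ → /la/.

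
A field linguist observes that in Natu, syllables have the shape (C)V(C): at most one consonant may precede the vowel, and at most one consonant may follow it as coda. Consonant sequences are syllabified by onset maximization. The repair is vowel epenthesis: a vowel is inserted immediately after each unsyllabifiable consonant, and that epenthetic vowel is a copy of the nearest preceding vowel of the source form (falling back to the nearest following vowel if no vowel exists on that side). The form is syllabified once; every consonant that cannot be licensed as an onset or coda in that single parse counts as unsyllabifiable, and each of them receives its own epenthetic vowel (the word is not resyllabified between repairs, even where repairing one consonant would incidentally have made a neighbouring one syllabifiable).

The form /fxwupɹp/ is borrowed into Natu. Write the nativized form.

fuxuwupɹupu

Syllabifying with onset maximization leaves /f/, /x/, /ɹ/, /p/ stranded (at most one coda consonant is licensed; onsets are limited to one consonant).
Each unlicensed consonant becomes the onset of a new syllable: /f/ → /fu/, /x/ → /xu/, /ɹ/ → /ɹu/, /p/ → /pu/.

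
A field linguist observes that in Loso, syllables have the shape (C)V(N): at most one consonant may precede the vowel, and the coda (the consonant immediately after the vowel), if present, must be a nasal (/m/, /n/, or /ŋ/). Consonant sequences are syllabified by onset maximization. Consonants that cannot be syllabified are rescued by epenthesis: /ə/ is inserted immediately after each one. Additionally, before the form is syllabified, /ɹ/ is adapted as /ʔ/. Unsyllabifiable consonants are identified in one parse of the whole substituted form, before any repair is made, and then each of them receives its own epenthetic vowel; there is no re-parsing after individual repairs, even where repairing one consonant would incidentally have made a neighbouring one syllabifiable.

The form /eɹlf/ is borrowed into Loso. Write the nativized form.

eʔələfə

Substitution: /ɹ/ → /ʔ/, giving /eʔlf/.
The consonants /ʔ/, /l/, /f/ cannot be parsed into a legal (C)V(N) syllable (only a nasal (/m/, /n/, or /ŋ/) is licensed in coda position; onsets are limited to one consonant).
Epenthesis after each stranded consonant: /ʔ/ → /ʔə/, /l/ → /lə/, /f/ → /fə/.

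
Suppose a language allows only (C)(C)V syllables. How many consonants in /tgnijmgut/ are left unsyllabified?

Syllabifying with onset maximization leaves /t/, /j/, /t/ stranded (no codas are permitted; onsets may contain at most 2 consonants).

3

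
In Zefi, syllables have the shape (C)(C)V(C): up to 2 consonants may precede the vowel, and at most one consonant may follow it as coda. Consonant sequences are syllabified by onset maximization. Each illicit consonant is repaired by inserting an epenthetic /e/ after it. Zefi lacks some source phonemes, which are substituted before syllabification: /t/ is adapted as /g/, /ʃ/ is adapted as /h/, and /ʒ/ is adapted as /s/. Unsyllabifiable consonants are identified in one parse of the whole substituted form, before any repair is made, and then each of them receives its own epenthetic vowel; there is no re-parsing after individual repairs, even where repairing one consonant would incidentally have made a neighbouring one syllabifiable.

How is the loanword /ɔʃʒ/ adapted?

ɔhse

Substitution: /ʃ/ → /h/, /ʒ/ → /s/, giving /ɔhs/.
The consonants /s/ cannot be parsed into a legal (C)(C)V(C) syllable (at most one coda consonant is licensed; onsets may contain at most 2 consonants).
Epenthesis after each stranded consonant: /s/ → /se/.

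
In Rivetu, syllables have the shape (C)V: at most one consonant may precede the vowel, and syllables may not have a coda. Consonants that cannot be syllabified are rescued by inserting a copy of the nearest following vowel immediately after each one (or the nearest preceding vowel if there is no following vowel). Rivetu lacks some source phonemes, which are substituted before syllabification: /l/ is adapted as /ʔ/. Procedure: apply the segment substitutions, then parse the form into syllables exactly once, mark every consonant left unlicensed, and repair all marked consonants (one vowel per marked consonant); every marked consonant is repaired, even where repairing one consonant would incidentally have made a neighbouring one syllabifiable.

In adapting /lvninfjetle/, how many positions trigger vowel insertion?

After substitution the input is /ʔvninfjetʔe/.
The unsyllabifiable consonants are /ʔ/, /v/, /n/, /f/, /t/; each receives one epenthetic vowel.

5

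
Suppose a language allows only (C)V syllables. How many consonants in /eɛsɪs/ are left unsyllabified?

Under (C)V, the unsyllabifiable consonants are /s/ (no codas are permitted; onsets are limited to one consonant).

1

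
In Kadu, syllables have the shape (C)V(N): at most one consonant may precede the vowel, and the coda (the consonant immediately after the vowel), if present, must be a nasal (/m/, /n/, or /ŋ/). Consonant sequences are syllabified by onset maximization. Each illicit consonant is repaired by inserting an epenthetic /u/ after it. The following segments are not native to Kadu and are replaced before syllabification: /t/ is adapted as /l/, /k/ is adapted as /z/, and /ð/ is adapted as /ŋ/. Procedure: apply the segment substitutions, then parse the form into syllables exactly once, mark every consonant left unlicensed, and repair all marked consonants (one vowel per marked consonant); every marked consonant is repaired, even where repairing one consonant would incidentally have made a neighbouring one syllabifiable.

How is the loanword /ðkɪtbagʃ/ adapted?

ŋuzɪlubaguʃu

Substitution: /ð/ → /ŋ/, /k/ → /z/, /t/ → /l/, giving /ŋzɪlbagʃ/.
Syllabifying with onset maximization leaves /ŋ/, /l/, /g/, /ʃ/ stranded (only a nasal (/m/, /n/, or /ŋ/) is licensed in coda position; onsets are limited to one consonant).
Each unlicensed consonant becomes the onset of a new syllable: /ŋ/ → /ŋu/, /l/ → /lu/, /g/ → /gu/, /ʃ/ → /ʃu/.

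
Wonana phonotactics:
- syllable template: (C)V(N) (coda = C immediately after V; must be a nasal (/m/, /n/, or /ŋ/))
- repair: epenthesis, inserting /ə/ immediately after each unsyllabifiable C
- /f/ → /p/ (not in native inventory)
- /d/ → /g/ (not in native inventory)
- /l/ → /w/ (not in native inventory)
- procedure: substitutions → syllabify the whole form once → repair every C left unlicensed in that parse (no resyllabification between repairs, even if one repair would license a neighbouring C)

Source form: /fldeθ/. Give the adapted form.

pəwəgeθə

Substitution: /f/ → /p/, /l/ → /w/, /d/ → /g/, giving /pwgeθ/.
The consonants /p/, /w/, /θ/ cannot be parsed into a legal (C)V(N) syllable (only a nasal (/m/, /n/, or /ŋ/) is licensed in coda position; onsets are limited to one consonant).
Each unlicensed consonant becomes the onset of a new syllable: /p/ → /pə/, /w/ → /wə/, /θ/ → /θə/.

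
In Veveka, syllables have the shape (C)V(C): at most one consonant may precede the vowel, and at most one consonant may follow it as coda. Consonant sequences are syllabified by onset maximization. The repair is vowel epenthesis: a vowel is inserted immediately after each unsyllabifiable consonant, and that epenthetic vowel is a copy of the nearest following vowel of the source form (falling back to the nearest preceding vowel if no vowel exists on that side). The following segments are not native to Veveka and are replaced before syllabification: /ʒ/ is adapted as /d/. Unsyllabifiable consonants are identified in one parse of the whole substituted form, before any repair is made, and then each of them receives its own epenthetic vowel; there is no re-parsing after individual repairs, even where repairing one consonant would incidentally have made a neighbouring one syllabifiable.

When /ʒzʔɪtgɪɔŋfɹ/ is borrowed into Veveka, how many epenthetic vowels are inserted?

4

After substitution the input is /dzʔɪtgɪɔŋfɹ/.
The unsyllabifiable consonants are /d/, /z/, /f/, /ɹ/; each receives one epenthetic vowel.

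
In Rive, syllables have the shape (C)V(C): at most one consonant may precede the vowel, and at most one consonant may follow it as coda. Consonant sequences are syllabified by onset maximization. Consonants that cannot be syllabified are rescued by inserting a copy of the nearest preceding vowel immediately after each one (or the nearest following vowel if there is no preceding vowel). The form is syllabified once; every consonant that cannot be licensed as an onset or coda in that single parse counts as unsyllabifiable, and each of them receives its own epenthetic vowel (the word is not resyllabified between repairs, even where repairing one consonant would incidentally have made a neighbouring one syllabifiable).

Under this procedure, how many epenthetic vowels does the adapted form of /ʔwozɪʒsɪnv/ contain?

2

The unsyllabifiable consonants are /ʔ/, /v/; each receives one epenthetic vowel.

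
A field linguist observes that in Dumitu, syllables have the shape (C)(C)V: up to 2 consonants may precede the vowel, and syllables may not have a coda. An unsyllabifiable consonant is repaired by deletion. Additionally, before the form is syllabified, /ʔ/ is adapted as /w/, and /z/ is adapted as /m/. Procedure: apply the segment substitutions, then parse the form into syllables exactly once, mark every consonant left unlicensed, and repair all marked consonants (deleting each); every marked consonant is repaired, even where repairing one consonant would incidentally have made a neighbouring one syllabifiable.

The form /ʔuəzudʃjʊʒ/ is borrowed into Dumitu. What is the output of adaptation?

wuəmuʃjʊ

Substitution: /ʔ/ → /w/, /z/ → /m/, giving /wuəmudʃjʊʒ/.
Syllabifying with onset maximization leaves /d/, /ʒ/ stranded (no codas are permitted; onsets may contain at most 2 consonants).
Deletion applies to /d/, /ʒ/.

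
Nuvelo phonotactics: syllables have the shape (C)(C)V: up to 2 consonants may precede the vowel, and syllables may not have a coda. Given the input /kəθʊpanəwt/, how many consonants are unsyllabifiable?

2

Under (C)(C)V, the unsyllabifiable consonants are /w/, /t/ (no codas are permitted; onsets may contain at most 2 consonants).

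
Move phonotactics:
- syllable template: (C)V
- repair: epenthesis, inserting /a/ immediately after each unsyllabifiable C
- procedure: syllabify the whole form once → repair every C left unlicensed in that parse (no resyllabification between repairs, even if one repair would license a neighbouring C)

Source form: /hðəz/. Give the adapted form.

The consonants /h/, /z/ cannot be parsed into a legal (C)V syllable (no codas are permitted; onsets are limited to one consonant).
Inserting the epenthetic vowel yields /h/ → /ha/, /z/ → /za/.

haðəza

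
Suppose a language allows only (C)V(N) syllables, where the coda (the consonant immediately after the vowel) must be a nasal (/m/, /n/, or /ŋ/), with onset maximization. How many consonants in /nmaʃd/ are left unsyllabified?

3

Syllabifying with onset maximization leaves /n/, /ʃ/, /d/ stranded (only a nasal (/m/, /n/, or /ŋ/) is licensed in coda position; onsets are limited to one consonant).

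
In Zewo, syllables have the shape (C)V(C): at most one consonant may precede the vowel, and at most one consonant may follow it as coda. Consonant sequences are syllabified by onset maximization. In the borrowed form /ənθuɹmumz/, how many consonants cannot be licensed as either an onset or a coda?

1

Under (C)V(C), the unsyllabifiable consonants are /z/ (at most one coda consonant is licensed; onsets are limited to one consonant).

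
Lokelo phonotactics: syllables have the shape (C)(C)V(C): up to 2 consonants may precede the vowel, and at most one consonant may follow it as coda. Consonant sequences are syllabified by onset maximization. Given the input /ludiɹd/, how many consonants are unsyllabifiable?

1

Under (C)(C)V(C), the unsyllabifiable consonants are /d/ (at most one coda consonant is licensed; onsets may contain at most 2 consonants).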